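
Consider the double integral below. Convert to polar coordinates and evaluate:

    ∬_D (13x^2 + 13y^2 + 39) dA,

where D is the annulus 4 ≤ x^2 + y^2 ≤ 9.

The region D is 2 ≤ r ≤ 3, 0 ≤ θ ≤ 2π in polar coordinates, where x = r cos(θ), y = r sin(θ), and dA = r dr dθ.

Under the substitution, the integrand becomes 13r^2 + 39, so

    ∬_D (13x^2 + 13y^2 + 39) dA = ∫_{0}^{2π} ∫_{2}^{3} (13r^2 + 39) · r dr dθ.

Inner integral (in r): ∫_{2}^{3} (13r^2 + 39) · r dr = 1235/4.

Outer integral (in θ): ∫_{0}^{2π} (1235/4) dθ = 1235π/2.

Therefore ∬_D (13x^2 + 13y^2 + 39) dA = 1235π/2.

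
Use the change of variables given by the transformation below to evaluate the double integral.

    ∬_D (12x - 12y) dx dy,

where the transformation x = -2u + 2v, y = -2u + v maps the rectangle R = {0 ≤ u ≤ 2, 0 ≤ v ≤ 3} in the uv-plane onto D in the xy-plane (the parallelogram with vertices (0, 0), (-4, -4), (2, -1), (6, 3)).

Compute the Jacobian determinant of (x, y) with respect to (u, v):

    ∂(x,y)/∂(u,v) = | -2  2 | = (-2)(1) - (2)(-2) = 2.
                   | -2  1 |

Its absolute value is |J| = 2 (the area scaling factor).

Substituting x = -2u + 2v, y = -2u + v into the integrand,

    12x - 12y → 12v,

so the integral becomes

    ∬_R (12v) · |J| du dv = ∫_0^2 ∫_0^3 (24v) dv du.

Inner (v): 108.
Outer (u): 216.

Therefore ∬_D (12x - 12y) dx dy = 216.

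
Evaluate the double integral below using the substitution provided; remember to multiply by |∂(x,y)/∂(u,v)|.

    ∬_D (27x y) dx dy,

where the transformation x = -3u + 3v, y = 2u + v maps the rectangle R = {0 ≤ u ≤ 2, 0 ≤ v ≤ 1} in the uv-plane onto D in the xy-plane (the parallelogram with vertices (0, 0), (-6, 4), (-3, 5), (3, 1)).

Compute the Jacobian determinant of (x, y) with respect to (u, v):

    ∂(x,y)/∂(u,v) = | -3  3 | = (-3)(1) - (3)(2) = -9.
                   | 2  1 |

Its absolute value is |J| = 9 (the area scaling factor).

Substituting x = -3u + 3v, y = 2u + v into the integrand,

    27x y → -162u^2 + 81u v + 81v^2,

so the integral becomes

    ∬_R (-162u^2 + 81u v + 81v^2) · |J| du dv = ∫_0^2 ∫_0^1 (-1458u^2 + 729u v + 729v^2) dv du.

Inner (v): -1458u^2 + 729u/2 + 243.
Outer (u): -2673.

Therefore ∬_D (27x y) dx dy = -2673.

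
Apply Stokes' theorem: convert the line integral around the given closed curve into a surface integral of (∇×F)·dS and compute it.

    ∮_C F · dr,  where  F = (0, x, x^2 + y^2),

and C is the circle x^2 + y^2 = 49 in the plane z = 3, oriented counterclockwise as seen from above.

Let S be the flat disk x^2 + y^2 ≤ 49 in the plane z = 3, with upward unit normal n̂ = ẑ. By Stokes' theorem,

    ∮_C F · dr = ∬_S (∇ × F) · n̂ dS = ∬_D (curl F)_z dA,

where D is the disk x^2 + y^2 ≤ 49.

Compute the curl of F = (0, x, x^2 + y^2):
    (∇ × F)_x = ∂F_z/∂y - ∂F_y/∂z = 2y,
    (∇ × F)_y = ∂F_x/∂z - ∂F_z/∂x = -2x,
    (∇ × F)_z = ∂F_y/∂x - ∂F_x/∂y = 1.

On z = 3, (curl F)_z = 1.

Convert to polar (x = r cos θ, y = r sin θ, dA = r dr dθ); the integrand becomes 1, so

    ∬_D (curl F)_z dA = ∫_0^{2π} ∫_0^{7} (1) · r dr dθ.

Inner (r from 0 to 7): 49/2.
Outer (θ from 0 to 2π): 49π.

Therefore ∮_C F · dr = 49π.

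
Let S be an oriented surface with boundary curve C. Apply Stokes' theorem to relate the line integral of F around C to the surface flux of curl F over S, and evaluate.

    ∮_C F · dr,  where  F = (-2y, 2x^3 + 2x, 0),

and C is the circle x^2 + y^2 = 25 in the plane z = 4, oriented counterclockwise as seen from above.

Let S be the flat disk x^2 + y^2 ≤ 25 in the plane z = 4, with upward unit normal n̂ = ẑ. By Stokes' theorem,

    ∮_C F · dr = ∬_S (∇ × F) · n̂ dS = ∬_D (curl F)_z dA,

where D is the disk x^2 + y^2 ≤ 25.

Compute the curl of F = (-2y, 2x^3 + 2x, 0):
    (∇ × F)_x = ∂F_z/∂y - ∂F_y/∂z = 0,
    (∇ × F)_y = ∂F_x/∂z - ∂F_z/∂x = 0,
    (∇ × F)_z = ∂F_y/∂x - ∂F_x/∂y = 6x^2 + 4.

On z = 4, (curl F)_z = 6x^2 + 4.

Convert to polar (x = r cos θ, y = r sin θ, dA = r dr dθ); the integrand becomes 6r^2cos(θ)^2 + 4, so

    ∬_D (curl F)_z dA = ∫_0^{2π} ∫_0^{5} (6r^2cos(θ)^2 + 4) · r dr dθ.

Inner (r from 0 to 5): 1875cos(θ)^2/2 + 50.
Outer (θ from 0 to 2π): 2075π/2.

Therefore ∮_C F · dr = 2075π/2.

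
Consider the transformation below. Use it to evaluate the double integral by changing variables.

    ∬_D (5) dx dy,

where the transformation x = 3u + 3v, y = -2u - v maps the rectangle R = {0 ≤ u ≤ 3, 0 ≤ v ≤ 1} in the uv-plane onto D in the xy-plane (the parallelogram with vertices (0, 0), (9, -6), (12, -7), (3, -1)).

Compute the Jacobian determinant of (x, y) with respect to (u, v):

    ∂(x,y)/∂(u,v) = | 3  3 | = (3)(-1) - (3)(-2) = 3.
                   | -2  -1 |

Its absolute value is |J| = 3 (the area scaling factor).

Substituting x = 3u + 3v, y = -2u - v into the integrand,

    5 → 5,

so the integral becomes

    ∬_R (5) · |J| du dv = ∫_0^3 ∫_0^1 (15) dv du.

Inner (v): 15.
Outer (u): 45.

Therefore ∬_D (5) dx dy = 45.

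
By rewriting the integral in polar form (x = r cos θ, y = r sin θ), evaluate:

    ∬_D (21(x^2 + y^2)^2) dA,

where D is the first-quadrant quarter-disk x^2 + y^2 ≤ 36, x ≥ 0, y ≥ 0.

The region D is 0 ≤ r ≤ 6, 0 ≤ θ ≤ π/2 in polar coordinates, where x = r cos(θ), y = r sin(θ), and dA = r dr dθ.

Under the substitution, the integrand becomes 21r^4, so

    ∬_D (21(x^2 + y^2)^2) dA = ∫_{0}^{π/2} ∫_{0}^{6} (21r^4) · r dr dθ.

Inner integral (in r): ∫_{0}^{6} (21r^4) · r dr = 163296.

Outer integral (in θ): ∫_{0}^{π/2} (163296) dθ = 81648π.

Therefore ∬_D (21(x^2 + y^2)^2) dA = 81648π.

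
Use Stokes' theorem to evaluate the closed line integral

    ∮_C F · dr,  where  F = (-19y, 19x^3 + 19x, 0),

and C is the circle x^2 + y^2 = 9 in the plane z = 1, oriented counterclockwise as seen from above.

Let S be the flat disk x^2 + y^2 ≤ 9 in the plane z = 1, with upward unit normal n̂ = ẑ. By Stokes' theorem,

    ∮_C F · dr = ∬_S (∇ × F) · n̂ dS = ∬_D (curl F)_z dA,

where D is the disk x^2 + y^2 ≤ 9.

Compute the curl of F = (-19y, 19x^3 + 19x, 0):
    (∇ × F)_x = ∂F_z/∂y - ∂F_y/∂z = 0,
    (∇ × F)_y = ∂F_x/∂z - ∂F_z/∂x = 0,
    (∇ × F)_z = ∂F_y/∂x - ∂F_x/∂y = 57x^2 + 38.

On z = 1, (curl F)_z = 57x^2 + 38.

Convert to polar (x = r cos θ, y = r sin θ, dA = r dr dθ); the integrand becomes 57r^2cos(θ)^2 + 38, so

    ∬_D (curl F)_z dA = ∫_0^{2π} ∫_0^{3} (57r^2cos(θ)^2 + 38) · r dr dθ.

Inner (r from 0 to 3): 4617cos(θ)^2/4 + 171.
Outer (θ from 0 to 2π): 5985π/4.

Therefore ∮_C F · dr = 5985π/4.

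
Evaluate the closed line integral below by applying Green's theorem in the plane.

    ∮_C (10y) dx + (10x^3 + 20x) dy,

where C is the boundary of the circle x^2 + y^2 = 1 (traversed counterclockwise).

Green's theorem converts the closed line integral into a double integral over the enclosed region D:

    ∮_C P dx + Q dy = ∬_D (∂Q/∂x - ∂P/∂y) dA.

Here P = 10y, Q = 10x^3 + 20x, so

    ∂Q/∂x = 30x^2 + 20,    ∂P/∂y = 10,
    ∂Q/∂x - ∂P/∂y = 30x^2 + 10.

D is the region x^2 + y^2 ≤ 1. Evaluating the double integral:

In polar coordinates (x = r cos θ, y = r sin θ, dA = r dr dθ) the integrand becomes 30r^2cos(θ)^2 + 10, so

    ∬_D (30x^2 + 10) dA = ∫_0^{2π} ∫_0^{1} (30r^2cos(θ)^2 + 10) · r dr dθ.

Inner (r from 0 to 1): 15cos(θ)^2/2 + 5.
Outer (θ from 0 to 2π): 35π/2.

Therefore ∮_C P dx + Q dy = 35π/2.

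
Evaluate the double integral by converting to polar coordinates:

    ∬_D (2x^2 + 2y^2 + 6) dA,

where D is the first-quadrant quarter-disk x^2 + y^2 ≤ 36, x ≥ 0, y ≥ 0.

The region D is 0 ≤ r ≤ 6, 0 ≤ θ ≤ π/2 in polar coordinates, where x = r cos(θ), y = r sin(θ), and dA = r dr dθ.

Under the substitution, the integrand becomes 2r^2 + 6, so

    ∬_D (2x^2 + 2y^2 + 6) dA = ∫_{0}^{π/2} ∫_{0}^{6} (2r^2 + 6) · r dr dθ.

Inner integral (in r): ∫_{0}^{6} (2r^2 + 6) · r dr = 756.

Outer integral (in θ): ∫_{0}^{π/2} (756) dθ = 378π.

Therefore ∬_D (2x^2 + 2y^2 + 6) dA = 378π.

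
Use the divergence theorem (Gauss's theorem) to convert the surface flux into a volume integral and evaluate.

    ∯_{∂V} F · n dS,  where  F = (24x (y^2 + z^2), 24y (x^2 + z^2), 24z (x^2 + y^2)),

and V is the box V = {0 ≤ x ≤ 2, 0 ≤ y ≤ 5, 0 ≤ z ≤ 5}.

By the divergence theorem,

    ∯_{∂V} F · n dS = ∭_V (∇ · F) dV.

Compute the divergence:
    ∇ · F = ∂F_x/∂x + ∂F_y/∂y + ∂F_z/∂z = 24y^2 + 24z^2 + 24x^2 + 24z^2 + 24x^2 + 24y^2 = 48x^2 + 48y^2 + 48z^2.

V is a rectangular box, so dV = dx dy dz with 0 ≤ x ≤ 2, 0 ≤ y ≤ 5, 0 ≤ z ≤ 5.

Integrate (48x^2 + 48y^2 + 48z^2) over V as an iterated integral:

    ∭_V (∇·F) dV = ∫_0^{2} ∫_0^{5} ∫_0^{5} (48x^2 + 48y^2 + 48z^2) dz dy dx.

Inner (z from 0 to 5): 240x^2 + 240y^2 + 2000.
Middle (y from 0 to 5): 1200x^2 + 20000.
Outer (x from 0 to 2): 43200.

Therefore ∯_{∂V} F · n dS = 43200.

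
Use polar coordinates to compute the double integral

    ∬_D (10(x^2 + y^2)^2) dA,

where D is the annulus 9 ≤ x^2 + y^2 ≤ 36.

The region D is 3 ≤ r ≤ 6, 0 ≤ θ ≤ 2π in polar coordinates, where x = r cos(θ), y = r sin(θ), and dA = r dr dθ.

Under the substitution, the integrand becomes 10r^4, so

    ∬_D (10(x^2 + y^2)^2) dA = ∫_{0}^{2π} ∫_{3}^{6} (10r^4) · r dr dθ.

Inner integral (in r): ∫_{3}^{6} (10r^4) · r dr = 76545.

Outer integral (in θ): ∫_{0}^{2π} (76545) dθ = 153090π.

Therefore ∬_D (10(x^2 + y^2)^2) dA = 153090π.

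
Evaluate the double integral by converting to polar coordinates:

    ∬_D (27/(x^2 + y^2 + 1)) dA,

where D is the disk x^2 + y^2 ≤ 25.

The region D is 0 ≤ r ≤ 5, 0 ≤ θ ≤ 2π in polar coordinates, where x = r cos(θ), y = r sin(θ), and dA = r dr dθ.

Under the substitution, the integrand becomes 27/(r^2 + 1), so

    ∬_D (27/(x^2 + y^2 + 1)) dA = ∫_{0}^{2π} ∫_{0}^{5} (27/(r^2 + 1)) · r dr dθ.

Inner integral (in r): ∫_{0}^{5} (27/(r^2 + 1)) · r dr = 27log(26)/2.

Outer integral (in θ): ∫_{0}^{2π} (27log(26)/2) dθ = 27π log(26).

Therefore ∬_D (27/(x^2 + y^2 + 1)) dA = 27π log(26).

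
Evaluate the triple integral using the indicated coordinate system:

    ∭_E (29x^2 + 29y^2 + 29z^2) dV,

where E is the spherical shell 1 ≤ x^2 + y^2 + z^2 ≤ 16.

In spherical coordinates, x = ρ sin(φ) cos(θ), y = ρ sin(φ) sin(θ), z = ρ cos(φ), and dV = ρ^2 sin(φ) dρ dφ dθ.

The integrand becomes 29ρ^2, so

    ∭_E (29x^2 + 29y^2 + 29z^2) dV = ∫_{0}^{2π} ∫_{0}^{π} ∫_{1}^{4} (29ρ^2) · ρ^2 sin(φ) dρ dφ dθ.

Inner (ρ): 29667sin(φ)/5.
Middle (φ): 59334/5.
Outer (θ): 118668π/5.

Therefore the triple integral equals 118668π/5.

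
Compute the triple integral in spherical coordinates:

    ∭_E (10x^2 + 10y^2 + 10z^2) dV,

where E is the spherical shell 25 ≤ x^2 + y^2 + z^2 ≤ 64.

In spherical coordinates, x = ρ sin(φ) cos(θ), y = ρ sin(φ) sin(θ), z = ρ cos(φ), and dV = ρ^2 sin(φ) dρ dφ dθ.

The integrand becomes 10ρ^2, so

    ∭_E (10x^2 + 10y^2 + 10z^2) dV = ∫_{0}^{2π} ∫_{0}^{π} ∫_{5}^{8} (10ρ^2) · ρ^2 sin(φ) dρ dφ dθ.

Inner (ρ): 59286sin(φ).
Middle (φ): 118572.
Outer (θ): 237144π.

Therefore the triple integral equals 237144π.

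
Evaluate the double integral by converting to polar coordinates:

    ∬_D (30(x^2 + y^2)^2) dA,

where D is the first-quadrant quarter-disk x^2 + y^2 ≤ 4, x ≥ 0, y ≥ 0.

The region D is 0 ≤ r ≤ 2, 0 ≤ θ ≤ π/2 in polar coordinates, where x = r cos(θ), y = r sin(θ), and dA = r dr dθ.

Under the substitution, the integrand becomes 30r^4, so

    ∬_D (30(x^2 + y^2)^2) dA = ∫_{0}^{π/2} ∫_{0}^{2} (30r^4) · r dr dθ.

Inner integral (in r): ∫_{0}^{2} (30r^4) · r dr = 320.

Outer integral (in θ): ∫_{0}^{π/2} (320) dθ = 160π.

Therefore ∬_D (30(x^2 + y^2)^2) dA = 160π.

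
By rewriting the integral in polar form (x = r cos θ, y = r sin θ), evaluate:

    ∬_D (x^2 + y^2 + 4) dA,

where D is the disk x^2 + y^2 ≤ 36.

The region D is 0 ≤ r ≤ 6, 0 ≤ θ ≤ 2π in polar coordinates, where x = r cos(θ), y = r sin(θ), and dA = r dr dθ.

Under the substitution, the integrand becomes r^2 + 4, so

    ∬_D (x^2 + y^2 + 4) dA = ∫_{0}^{2π} ∫_{0}^{6} (r^2 + 4) · r dr dθ.

Inner integral (in r): ∫_{0}^{6} (r^2 + 4) · r dr = 396.

Outer integral (in θ): ∫_{0}^{2π} (396) dθ = 792π.

Therefore ∬_D (x^2 + y^2 + 4) dA = 792π.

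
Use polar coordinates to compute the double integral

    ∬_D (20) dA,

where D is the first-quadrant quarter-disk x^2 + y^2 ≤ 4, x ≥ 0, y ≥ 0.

The region D is 0 ≤ r ≤ 2, 0 ≤ θ ≤ π/2 in polar coordinates, where x = r cos(θ), y = r sin(θ), and dA = r dr dθ.

Under the substitution, the integrand becomes 20, so

    ∬_D (20) dA = ∫_{0}^{π/2} ∫_{0}^{2} (20) · r dr dθ.

Inner integral (in r): ∫_{0}^{2} (20) · r dr = 40.

Outer integral (in θ): ∫_{0}^{π/2} (40) dθ = 20π.

Therefore ∬_D (20) dA = 20π.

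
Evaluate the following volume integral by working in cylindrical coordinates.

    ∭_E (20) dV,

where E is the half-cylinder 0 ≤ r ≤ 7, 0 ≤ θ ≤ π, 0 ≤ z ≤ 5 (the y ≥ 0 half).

In cylindrical coordinates, x = r cos(θ), y = r sin(θ), z = z, and dV = r dr dθ dz.

The integrand becomes 20, so

    ∭_E (20) dV = ∫_{0}^{π} ∫_{0}^{7} ∫_{0}^{5} (20) · r dz dr dθ.

Inner (z): 100r.
Middle (r from 0 to 7): 2450.
Outer (θ): 2450π.

Therefore the triple integral equals 2450π.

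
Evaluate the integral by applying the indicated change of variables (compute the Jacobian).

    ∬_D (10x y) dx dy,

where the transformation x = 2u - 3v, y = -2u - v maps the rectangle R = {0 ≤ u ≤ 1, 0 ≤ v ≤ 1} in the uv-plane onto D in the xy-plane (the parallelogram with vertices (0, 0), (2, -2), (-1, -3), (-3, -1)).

Compute the Jacobian determinant of (x, y) with respect to (u, v):

    ∂(x,y)/∂(u,v) = | 2  -3 | = (2)(-1) - (-3)(-2) = -8.
                   | -2  -1 |

Its absolute value is |J| = 8 (the area scaling factor).

Substituting x = 2u - 3v, y = -2u - v into the integrand,

    10x y → -40u^2 + 40u v + 30v^2,

so the integral becomes

    ∬_R (-40u^2 + 40u v + 30v^2) · |J| du dv = ∫_0^1 ∫_0^1 (-320u^2 + 320u v + 240v^2) dv du.

Inner (v): -320u^2 + 160u + 80.
Outer (u): 160/3.

Therefore ∬_D (10x y) dx dy = 160/3.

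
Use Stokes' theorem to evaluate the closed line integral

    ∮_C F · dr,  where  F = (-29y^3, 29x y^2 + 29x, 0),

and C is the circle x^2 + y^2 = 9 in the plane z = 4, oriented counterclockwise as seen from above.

Let S be the flat disk x^2 + y^2 ≤ 9 in the plane z = 4, with upward unit normal n̂ = ẑ. By Stokes' theorem,

    ∮_C F · dr = ∬_S (∇ × F) · n̂ dS = ∬_D (curl F)_z dA,

where D is the disk x^2 + y^2 ≤ 9.

Compute the curl of F = (-29y^3, 29x y^2 + 29x, 0):
    (∇ × F)_x = ∂F_z/∂y - ∂F_y/∂z = 0,
    (∇ × F)_y = ∂F_x/∂z - ∂F_z/∂x = 0,
    (∇ × F)_z = ∂F_y/∂x - ∂F_x/∂y = 116y^2 + 29.

On z = 4, (curl F)_z = 116y^2 + 29.

Convert to polar (x = r cos θ, y = r sin θ, dA = r dr dθ); the integrand becomes 116r^2sin(θ)^2 + 29, so

    ∬_D (curl F)_z dA = ∫_0^{2π} ∫_0^{3} (116r^2sin(θ)^2 + 29) · r dr dθ.

Inner (r from 0 to 3): 2349sin(θ)^2 + 261/2.
Outer (θ from 0 to 2π): 2610π.

Therefore ∮_C F · dr = 2610π.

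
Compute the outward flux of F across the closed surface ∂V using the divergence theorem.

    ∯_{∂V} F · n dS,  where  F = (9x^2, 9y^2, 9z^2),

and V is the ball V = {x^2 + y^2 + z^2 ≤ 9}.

By the divergence theorem,

    ∯_{∂V} F · n dS = ∭_V (∇ · F) dV.

Compute the divergence:
    ∇ · F = ∂F_x/∂x + ∂F_y/∂y + ∂F_z/∂z = 18x + 18y + 18z.

In spherical coordinates, x = ρ sin(φ) cos(θ), y = ρ sin(φ) sin(θ), z = ρ cos(φ), dV = ρ^2 sin(φ) dρ dφ dθ, with 0 ≤ ρ ≤ 3, 0 ≤ φ ≤ π, 0 ≤ θ ≤ 2π.

The integrand, after substitution and multiplying by the volume element, becomes (18ρ (sqrt(2)sin(φ)sin(θ + π/4) + cos(φ))) · ρ^2 sin(φ), so

    ∭_V (∇·F) dV = ∫_0^{2π} ∫_0^{π} ∫_0^{3} (18ρ (sqrt(2)sin(φ)sin(θ + π/4) + cos(φ))) · ρ^2 sin(φ) dρ dφ dθ.

Inner (ρ from 0 to 3): 729(sqrt(2)sin(φ)sin(θ + π/4) + cos(φ))sin(φ)/2.
Middle (φ from 0 to π): 729sqrt(2)π sin(θ + π/4)/4.
Outer (θ from 0 to 2π): 0.

Therefore ∯_{∂V} F · n dS = 0.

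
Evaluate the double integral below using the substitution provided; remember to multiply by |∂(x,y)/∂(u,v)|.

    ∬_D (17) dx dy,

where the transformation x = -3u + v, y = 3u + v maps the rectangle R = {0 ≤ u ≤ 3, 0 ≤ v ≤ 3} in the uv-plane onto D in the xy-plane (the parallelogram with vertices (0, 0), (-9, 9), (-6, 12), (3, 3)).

Compute the Jacobian determinant of (x, y) with respect to (u, v):

    ∂(x,y)/∂(u,v) = | -3  1 | = (-3)(1) - (1)(3) = -6.
                   | 3  1 |

Its absolute value is |J| = 6 (the area scaling factor).

Substituting x = -3u + v, y = 3u + v into the integrand,

    17 → 17,

so the integral becomes

    ∬_R (17) · |J| du dv = ∫_0^3 ∫_0^3 (102) dv du.

Inner (v): 306.
Outer (u): 918.

Therefore ∬_D (17) dx dy = 918.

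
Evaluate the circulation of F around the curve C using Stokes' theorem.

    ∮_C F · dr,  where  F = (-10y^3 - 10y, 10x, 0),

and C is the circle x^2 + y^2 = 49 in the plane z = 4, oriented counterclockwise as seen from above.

Let S be the flat disk x^2 + y^2 ≤ 49 in the plane z = 4, with upward unit normal n̂ = ẑ. By Stokes' theorem,

    ∮_C F · dr = ∬_S (∇ × F) · n̂ dS = ∬_D (curl F)_z dA,

where D is the disk x^2 + y^2 ≤ 49.

Compute the curl of F = (-10y^3 - 10y, 10x, 0):
    (∇ × F)_x = ∂F_z/∂y - ∂F_y/∂z = 0,
    (∇ × F)_y = ∂F_x/∂z - ∂F_z/∂x = 0,
    (∇ × F)_z = ∂F_y/∂x - ∂F_x/∂y = 30y^2 + 20.

On z = 4, (curl F)_z = 30y^2 + 20.

Convert to polar (x = r cos θ, y = r sin θ, dA = r dr dθ); the integrand becomes 30r^2sin(θ)^2 + 20, so

    ∬_D (curl F)_z dA = ∫_0^{2π} ∫_0^{7} (30r^2sin(θ)^2 + 20) · r dr dθ.

Inner (r from 0 to 7): 36015sin(θ)^2/2 + 490.
Outer (θ from 0 to 2π): 37975π/2.

Therefore ∮_C F · dr = 37975π/2.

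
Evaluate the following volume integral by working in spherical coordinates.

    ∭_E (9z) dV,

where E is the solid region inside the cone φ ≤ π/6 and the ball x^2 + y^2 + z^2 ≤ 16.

In spherical coordinates, x = ρ sin(φ) cos(θ), y = ρ sin(φ) sin(θ), z = ρ cos(φ), and dV = ρ^2 sin(φ) dρ dφ dθ.

The integrand becomes 9ρ cos(φ), so

    ∭_E (9z) dV = ∫_{0}^{2π} ∫_{0}^{π/6} ∫_{0}^{4} (9ρ cos(φ)) · ρ^2 sin(φ) dρ dφ dθ.

Inner (ρ): 288sin(2φ).
Middle (φ): 72.
Outer (θ): 144π.

Therefore the triple integral equals 144π.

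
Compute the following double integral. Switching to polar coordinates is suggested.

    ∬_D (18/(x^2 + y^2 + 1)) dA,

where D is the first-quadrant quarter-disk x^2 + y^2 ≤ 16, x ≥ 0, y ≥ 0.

The region D is 0 ≤ r ≤ 4, 0 ≤ θ ≤ π/2 in polar coordinates, where x = r cos(θ), y = r sin(θ), and dA = r dr dθ.

Under the substitution, the integrand becomes 18/(r^2 + 1), so

    ∬_D (18/(x^2 + y^2 + 1)) dA = ∫_{0}^{π/2} ∫_{0}^{4} (18/(r^2 + 1)) · r dr dθ.

Inner integral (in r): ∫_{0}^{4} (18/(r^2 + 1)) · r dr = log(118587876497).

Outer integral (in θ): ∫_{0}^{π/2} (log(118587876497)) dθ = log(118587876497^(π/2)).

Therefore ∬_D (18/(x^2 + y^2 + 1)) dA = log(118587876497^(π/2)).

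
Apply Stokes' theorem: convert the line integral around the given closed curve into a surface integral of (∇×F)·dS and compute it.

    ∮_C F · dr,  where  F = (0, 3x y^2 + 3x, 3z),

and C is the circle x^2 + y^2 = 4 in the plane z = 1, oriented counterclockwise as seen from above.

Let S be the flat disk x^2 + y^2 ≤ 4 in the plane z = 1, with upward unit normal n̂ = ẑ. By Stokes' theorem,

    ∮_C F · dr = ∬_S (∇ × F) · n̂ dS = ∬_D (curl F)_z dA,

where D is the disk x^2 + y^2 ≤ 4.

Compute the curl of F = (0, 3x y^2 + 3x, 3z):
    (∇ × F)_x = ∂F_z/∂y - ∂F_y/∂z = 0,
    (∇ × F)_y = ∂F_x/∂z - ∂F_z/∂x = 0,
    (∇ × F)_z = ∂F_y/∂x - ∂F_x/∂y = 3y^2 + 3.

On z = 1, (curl F)_z = 3y^2 + 3.

Convert to polar (x = r cos θ, y = r sin θ, dA = r dr dθ); the integrand becomes 3r^2sin(θ)^2 + 3, so

    ∬_D (curl F)_z dA = ∫_0^{2π} ∫_0^{2} (3r^2sin(θ)^2 + 3) · r dr dθ.

Inner (r from 0 to 2): 12 - 6cos(2θ).
Outer (θ from 0 to 2π): 24π.

Therefore ∮_C F · dr = 24π.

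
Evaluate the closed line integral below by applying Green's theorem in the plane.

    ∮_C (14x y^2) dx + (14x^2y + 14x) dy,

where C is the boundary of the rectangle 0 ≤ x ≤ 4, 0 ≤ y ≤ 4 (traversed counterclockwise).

Green's theorem converts the closed line integral into a double integral over the enclosed region D:

    ∮_C P dx + Q dy = ∬_D (∂Q/∂x - ∂P/∂y) dA.

Here P = 14x y^2, Q = 14x^2y + 14x, so

    ∂Q/∂x = 28x y + 14,    ∂P/∂y = 28x y,
    ∂Q/∂x - ∂P/∂y = 14.

D is the region 0 ≤ x ≤ 4, 0 ≤ y ≤ 4. Evaluating the double integral:

    ∬_D (14) dA = ∫_0^{4} ∫_0^{4} (14) dy dx.

Inner (y from 0 to 4): 56.
Outer (x from 0 to 4): 224.

Therefore ∮_C P dx + Q dy = 224.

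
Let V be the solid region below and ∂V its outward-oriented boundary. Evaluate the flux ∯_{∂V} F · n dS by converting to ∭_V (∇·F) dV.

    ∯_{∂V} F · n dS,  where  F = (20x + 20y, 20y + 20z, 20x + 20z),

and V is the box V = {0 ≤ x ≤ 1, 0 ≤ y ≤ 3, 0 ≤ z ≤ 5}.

By the divergence theorem,

    ∯_{∂V} F · n dS = ∭_V (∇ · F) dV.

Compute the divergence:
    ∇ · F = ∂F_x/∂x + ∂F_y/∂y + ∂F_z/∂z = 20 + 20 + 20 = 60.

V is a rectangular box, so dV = dx dy dz with 0 ≤ x ≤ 1, 0 ≤ y ≤ 3, 0 ≤ z ≤ 5.

Integrate (60) over V as an iterated integral:

    ∭_V (∇·F) dV = ∫_0^{1} ∫_0^{3} ∫_0^{5} (60) dz dy dx.

Inner (z from 0 to 5): 300.
Middle (y from 0 to 3): 900.
Outer (x from 0 to 1): 900.

Therefore ∯_{∂V} F · n dS = 900.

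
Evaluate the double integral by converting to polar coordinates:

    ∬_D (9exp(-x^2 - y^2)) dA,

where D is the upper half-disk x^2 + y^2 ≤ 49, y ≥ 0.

The region D is 0 ≤ r ≤ 7, 0 ≤ θ ≤ π in polar coordinates, where x = r cos(θ), y = r sin(θ), and dA = r dr dθ.

Under the substitution, the integrand becomes 9exp(-r^2), so

    ∬_D (9exp(-x^2 - y^2)) dA = ∫_{0}^{π} ∫_{0}^{7} (9exp(-r^2)) · r dr dθ.

Inner integral (in r): ∫_{0}^{7} (9exp(-r^2)) · r dr = 9/2 - 9exp(-49)/2.

Outer integral (in θ): ∫_{0}^{π} (9/2 - 9exp(-49)/2) dθ = -9π (1 - exp(49))exp(-49)/2.

Therefore ∬_D (9exp(-x^2 - y^2)) dA = -9π (1 - exp(49))exp(-49)/2.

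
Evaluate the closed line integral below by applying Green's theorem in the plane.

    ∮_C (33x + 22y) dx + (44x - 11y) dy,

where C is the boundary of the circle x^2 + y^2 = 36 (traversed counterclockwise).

Green's theorem converts the closed line integral into a double integral over the enclosed region D:

    ∮_C P dx + Q dy = ∬_D (∂Q/∂x - ∂P/∂y) dA.

Here P = 33x + 22y, Q = 44x - 11y, so

    ∂Q/∂x = 44,    ∂P/∂y = 22,
    ∂Q/∂x - ∂P/∂y = 22.

D is the region x^2 + y^2 ≤ 36. Evaluating the double integral:

In polar coordinates (x = r cos θ, y = r sin θ, dA = r dr dθ) the integrand becomes 22, so

    ∬_D (22) dA = ∫_0^{2π} ∫_0^{6} (22) · r dr dθ.

Inner (r from 0 to 6): 396.
Outer (θ from 0 to 2π): 792π.

Therefore ∮_C P dx + Q dy = 792π.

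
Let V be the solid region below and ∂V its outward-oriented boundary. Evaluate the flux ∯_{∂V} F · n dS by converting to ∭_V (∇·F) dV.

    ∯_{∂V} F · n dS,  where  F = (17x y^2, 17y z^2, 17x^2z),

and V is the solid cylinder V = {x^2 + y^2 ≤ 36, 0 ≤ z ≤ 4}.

By the divergence theorem,

    ∯_{∂V} F · n dS = ∭_V (∇ · F) dV.

Compute the divergence:
    ∇ · F = ∂F_x/∂x + ∂F_y/∂y + ∂F_z/∂z = 17y^2 + 17z^2 + 17x^2 = 17x^2 + 17y^2 + 17z^2.

In cylindrical coordinates, x = r cos(θ), y = r sin(θ), z = z, dV = r dr dθ dz, with 0 ≤ r ≤ 6, 0 ≤ θ ≤ 2π, 0 ≤ z ≤ 4.

The integrand, after substitution and multiplying by the volume element, becomes (17r^2 + 17z^2) · r, so

    ∭_V (∇·F) dV = ∫_0^{2π} ∫_0^{6} ∫_0^{4} (17r^2 + 17z^2) · r dz dr dθ.

Inner (z from 0 to 4): 68r (r^2 + 16/3).
Middle (r from 0 to 6): 28560.
Outer (θ from 0 to 2π): 57120π.

Therefore ∯_{∂V} F · n dS = 57120π.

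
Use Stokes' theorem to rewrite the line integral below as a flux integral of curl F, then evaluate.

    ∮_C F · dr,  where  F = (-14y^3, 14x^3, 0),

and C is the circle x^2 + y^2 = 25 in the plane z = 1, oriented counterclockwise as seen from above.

Let S be the flat disk x^2 + y^2 ≤ 25 in the plane z = 1, with upward unit normal n̂ = ẑ. By Stokes' theorem,

    ∮_C F · dr = ∬_S (∇ × F) · n̂ dS = ∬_D (curl F)_z dA,

where D is the disk x^2 + y^2 ≤ 25.

Compute the curl of F = (-14y^3, 14x^3, 0):
    (∇ × F)_x = ∂F_z/∂y - ∂F_y/∂z = 0,
    (∇ × F)_y = ∂F_x/∂z - ∂F_z/∂x = 0,
    (∇ × F)_z = ∂F_y/∂x - ∂F_x/∂y = 42x^2 + 42y^2.

On z = 1, (curl F)_z = 42x^2 + 42y^2.

Convert to polar (x = r cos θ, y = r sin θ, dA = r dr dθ); the integrand becomes 42r^2, so

    ∬_D (curl F)_z dA = ∫_0^{2π} ∫_0^{5} (42r^2) · r dr dθ.

Inner (r from 0 to 5): 13125/2.
Outer (θ from 0 to 2π): 13125π.

Therefore ∮_C F · dr = 13125π.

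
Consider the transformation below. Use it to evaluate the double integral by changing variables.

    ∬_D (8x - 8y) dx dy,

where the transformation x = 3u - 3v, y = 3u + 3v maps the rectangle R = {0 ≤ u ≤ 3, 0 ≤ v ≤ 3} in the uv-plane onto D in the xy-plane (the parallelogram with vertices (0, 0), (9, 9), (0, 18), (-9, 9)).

Compute the Jacobian determinant of (x, y) with respect to (u, v):

    ∂(x,y)/∂(u,v) = | 3  -3 | = (3)(3) - (-3)(3) = 18.
                   | 3  3 |

Its absolute value is |J| = 18 (the area scaling factor).

Substituting x = 3u - 3v, y = 3u + 3v into the integrand,

    8x - 8y → -48v,

so the integral becomes

    ∬_R (-48v) · |J| du dv = ∫_0^3 ∫_0^3 (-864v) dv du.

Inner (v): -3888.
Outer (u): -11664.

Therefore ∬_D (8x - 8y) dx dy = -11664.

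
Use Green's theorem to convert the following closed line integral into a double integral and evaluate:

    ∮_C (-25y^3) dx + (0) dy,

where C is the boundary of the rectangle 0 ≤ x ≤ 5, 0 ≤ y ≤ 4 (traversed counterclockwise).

Green's theorem converts the closed line integral into a double integral over the enclosed region D:

    ∮_C P dx + Q dy = ∬_D (∂Q/∂x - ∂P/∂y) dA.

Here P = -25y^3, Q = 0, so

    ∂Q/∂x = 0,    ∂P/∂y = -75y^2,
    ∂Q/∂x - ∂P/∂y = 75y^2.

D is the region 0 ≤ x ≤ 5, 0 ≤ y ≤ 4. Evaluating the double integral:

    ∬_D (75y^2) dA = ∫_0^{5} ∫_0^{4} (75y^2) dy dx.

Inner (y from 0 to 4): 1600.
Outer (x from 0 to 5): 8000.

Therefore ∮_C P dx + Q dy = 8000.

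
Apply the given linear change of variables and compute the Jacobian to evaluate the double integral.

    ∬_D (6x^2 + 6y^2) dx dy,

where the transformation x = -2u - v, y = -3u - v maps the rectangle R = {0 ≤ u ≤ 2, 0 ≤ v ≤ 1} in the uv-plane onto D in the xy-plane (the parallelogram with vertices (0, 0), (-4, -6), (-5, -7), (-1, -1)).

Compute the Jacobian determinant of (x, y) with respect to (u, v):

    ∂(x,y)/∂(u,v) = | -2  -1 | = (-2)(-1) - (-1)(-3) = -1.
                   | -3  -1 |

Its absolute value is |J| = 1 (the area scaling factor).

Substituting x = -2u - v, y = -3u - v into the integrand,

    6x^2 + 6y^2 → 78u^2 + 60u v + 12v^2,

so the integral becomes

    ∬_R (78u^2 + 60u v + 12v^2) · |J| du dv = ∫_0^2 ∫_0^1 (78u^2 + 60u v + 12v^2) dv du.

Inner (v): 78u^2 + 30u + 4.
Outer (u): 276.

Therefore ∬_D (6x^2 + 6y^2) dx dy = 276.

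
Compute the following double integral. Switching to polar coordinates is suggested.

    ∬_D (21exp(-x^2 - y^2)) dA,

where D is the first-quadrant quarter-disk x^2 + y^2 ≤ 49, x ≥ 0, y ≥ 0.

The region D is 0 ≤ r ≤ 7, 0 ≤ θ ≤ π/2 in polar coordinates, where x = r cos(θ), y = r sin(θ), and dA = r dr dθ.

Under the substitution, the integrand becomes 21exp(-r^2), so

    ∬_D (21exp(-x^2 - y^2)) dA = ∫_{0}^{π/2} ∫_{0}^{7} (21exp(-r^2)) · r dr dθ.

Inner integral (in r): ∫_{0}^{7} (21exp(-r^2)) · r dr = 21/2 - 21exp(-49)/2.

Outer integral (in θ): ∫_{0}^{π/2} (21/2 - 21exp(-49)/2) dθ = -21π (1 - exp(49))exp(-49)/4.

Therefore ∬_D (21exp(-x^2 - y^2)) dA = -21π (1 - exp(49))exp(-49)/4.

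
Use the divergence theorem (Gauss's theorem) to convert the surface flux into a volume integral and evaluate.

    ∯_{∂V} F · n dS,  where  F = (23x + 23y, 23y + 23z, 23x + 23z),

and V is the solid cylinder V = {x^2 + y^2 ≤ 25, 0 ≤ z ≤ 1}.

By the divergence theorem,

    ∯_{∂V} F · n dS = ∭_V (∇ · F) dV.

Compute the divergence:
    ∇ · F = ∂F_x/∂x + ∂F_y/∂y + ∂F_z/∂z = 23 + 23 + 23 = 69.

In cylindrical coordinates, x = r cos(θ), y = r sin(θ), z = z, dV = r dr dθ dz, with 0 ≤ r ≤ 5, 0 ≤ θ ≤ 2π, 0 ≤ z ≤ 1.

The integrand, after substitution and multiplying by the volume element, becomes (69) · r, so

    ∭_V (∇·F) dV = ∫_0^{2π} ∫_0^{5} ∫_0^{1} (69) · r dz dr dθ.

Inner (z from 0 to 1): 69r.
Middle (r from 0 to 5): 1725/2.
Outer (θ from 0 to 2π): 1725π.

Therefore ∯_{∂V} F · n dS = 1725π.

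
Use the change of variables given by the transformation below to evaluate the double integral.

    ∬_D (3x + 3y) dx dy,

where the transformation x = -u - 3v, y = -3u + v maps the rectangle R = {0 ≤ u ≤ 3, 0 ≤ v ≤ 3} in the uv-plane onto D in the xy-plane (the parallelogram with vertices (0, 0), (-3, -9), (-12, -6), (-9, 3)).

Compute the Jacobian determinant of (x, y) with respect to (u, v):

    ∂(x,y)/∂(u,v) = | -1  -3 | = (-1)(1) - (-3)(-3) = -10.
                   | -3  1 |

Its absolute value is |J| = 10 (the area scaling factor).

Substituting x = -u - 3v, y = -3u + v into the integrand,

    3x + 3y → -12u - 6v,

so the integral becomes

    ∬_R (-12u - 6v) · |J| du dv = ∫_0^3 ∫_0^3 (-120u - 60v) dv du.

Inner (v): -360u - 270.
Outer (u): -2430.

Therefore ∬_D (3x + 3y) dx dy = -2430.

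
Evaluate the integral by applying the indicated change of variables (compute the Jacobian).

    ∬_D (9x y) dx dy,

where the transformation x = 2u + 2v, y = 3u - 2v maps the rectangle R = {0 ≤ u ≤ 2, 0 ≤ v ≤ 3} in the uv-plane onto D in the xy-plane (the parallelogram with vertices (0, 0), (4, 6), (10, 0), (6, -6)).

Compute the Jacobian determinant of (x, y) with respect to (u, v):

    ∂(x,y)/∂(u,v) = | 2  2 | = (2)(-2) - (2)(3) = -10.
                   | 3  -2 |

Its absolute value is |J| = 10 (the area scaling factor).

Substituting x = 2u + 2v, y = 3u - 2v into the integrand,

    9x y → 54u^2 + 18u v - 36v^2,

so the integral becomes

    ∬_R (54u^2 + 18u v - 36v^2) · |J| du dv = ∫_0^2 ∫_0^3 (540u^2 + 180u v - 360v^2) dv du.

Inner (v): 1620u^2 + 810u - 3240.
Outer (u): -540.

Therefore ∬_D (9x y) dx dy = -540.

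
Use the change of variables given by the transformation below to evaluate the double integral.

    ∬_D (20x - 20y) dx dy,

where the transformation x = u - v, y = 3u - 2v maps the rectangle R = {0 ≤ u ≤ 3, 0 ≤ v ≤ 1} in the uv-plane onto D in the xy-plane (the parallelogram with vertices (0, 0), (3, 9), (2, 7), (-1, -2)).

Compute the Jacobian determinant of (x, y) with respect to (u, v):

    ∂(x,y)/∂(u,v) = | 1  -1 | = (1)(-2) - (-1)(3) = 1.
                   | 3  -2 |

Its absolute value is |J| = 1 (the area scaling factor).

Substituting x = u - v, y = 3u - 2v into the integrand,

    20x - 20y → -40u + 20v,

so the integral becomes

    ∬_R (-40u + 20v) · |J| du dv = ∫_0^3 ∫_0^1 (-40u + 20v) dv du.

Inner (v): 10 - 40u.
Outer (u): -150.

Therefore ∬_D (20x - 20y) dx dy = -150.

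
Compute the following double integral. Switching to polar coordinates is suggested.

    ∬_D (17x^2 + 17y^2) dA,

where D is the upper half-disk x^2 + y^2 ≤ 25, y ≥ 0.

The region D is 0 ≤ r ≤ 5, 0 ≤ θ ≤ π in polar coordinates, where x = r cos(θ), y = r sin(θ), and dA = r dr dθ.

Under the substitution, the integrand becomes 17r^2, so

    ∬_D (17x^2 + 17y^2) dA = ∫_{0}^{π} ∫_{0}^{5} (17r^2) · r dr dθ.

Inner integral (in r): ∫_{0}^{5} (17r^2) · r dr = 10625/4.

Outer integral (in θ): ∫_{0}^{π} (10625/4) dθ = 10625π/4.

Therefore ∬_D (17x^2 + 17y^2) dA = 10625π/4.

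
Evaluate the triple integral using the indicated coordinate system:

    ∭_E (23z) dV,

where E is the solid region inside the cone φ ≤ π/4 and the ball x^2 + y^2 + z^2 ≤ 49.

In spherical coordinates, x = ρ sin(φ) cos(θ), y = ρ sin(φ) sin(θ), z = ρ cos(φ), and dV = ρ^2 sin(φ) dρ dφ dθ.

The integrand becomes 23ρ cos(φ), so

    ∭_E (23z) dV = ∫_{0}^{2π} ∫_{0}^{π/4} ∫_{0}^{7} (23ρ cos(φ)) · ρ^2 sin(φ) dρ dφ dθ.

Inner (ρ): 55223sin(2φ)/8.
Middle (φ): 55223/16.
Outer (θ): 55223π/8.

Therefore the triple integral equals 55223π/8.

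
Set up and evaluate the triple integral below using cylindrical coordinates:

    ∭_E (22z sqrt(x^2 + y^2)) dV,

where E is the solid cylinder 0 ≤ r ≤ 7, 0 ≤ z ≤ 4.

In cylindrical coordinates, x = r cos(θ), y = r sin(θ), z = z, and dV = r dr dθ dz.

The integrand becomes 22r z, so

    ∭_E (22z sqrt(x^2 + y^2)) dV = ∫_{0}^{2π} ∫_{0}^{7} ∫_{0}^{4} (22r z) · r dz dr dθ.

Inner (z): 176r^2.
Middle (r from 0 to 7): 60368/3.
Outer (θ): 120736π/3.

Therefore the triple integral equals 120736π/3.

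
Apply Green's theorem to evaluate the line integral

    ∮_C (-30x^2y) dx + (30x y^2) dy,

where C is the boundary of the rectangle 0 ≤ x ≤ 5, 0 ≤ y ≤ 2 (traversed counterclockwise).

Green's theorem converts the closed line integral into a double integral over the enclosed region D:

    ∮_C P dx + Q dy = ∬_D (∂Q/∂x - ∂P/∂y) dA.

Here P = -30x^2y, Q = 30x y^2, so

    ∂Q/∂x = 30y^2,    ∂P/∂y = -30x^2,
    ∂Q/∂x - ∂P/∂y = 30x^2 + 30y^2.

D is the region 0 ≤ x ≤ 5, 0 ≤ y ≤ 2. Evaluating the double integral:

    ∬_D (30x^2 + 30y^2) dA = ∫_0^{5} ∫_0^{2} (30x^2 + 30y^2) dy dx.

Inner (y from 0 to 2): 60x^2 + 80.
Outer (x from 0 to 5): 2900.

Therefore ∮_C P dx + Q dy = 2900.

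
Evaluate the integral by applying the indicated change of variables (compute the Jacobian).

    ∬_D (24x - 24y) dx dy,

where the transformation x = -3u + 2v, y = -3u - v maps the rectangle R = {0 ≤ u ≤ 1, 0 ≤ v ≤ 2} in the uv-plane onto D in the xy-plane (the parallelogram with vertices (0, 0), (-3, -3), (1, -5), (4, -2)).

Compute the Jacobian determinant of (x, y) with respect to (u, v):

    ∂(x,y)/∂(u,v) = | -3  2 | = (-3)(-1) - (2)(-3) = 9.
                   | -3  -1 |

Its absolute value is |J| = 9 (the area scaling factor).

Substituting x = -3u + 2v, y = -3u - v into the integrand,

    24x - 24y → 72v,

so the integral becomes

    ∬_R (72v) · |J| du dv = ∫_0^1 ∫_0^2 (648v) dv du.

Inner (v): 1296.
Outer (u): 1296.

Therefore ∬_D (24x - 24y) dx dy = 1296.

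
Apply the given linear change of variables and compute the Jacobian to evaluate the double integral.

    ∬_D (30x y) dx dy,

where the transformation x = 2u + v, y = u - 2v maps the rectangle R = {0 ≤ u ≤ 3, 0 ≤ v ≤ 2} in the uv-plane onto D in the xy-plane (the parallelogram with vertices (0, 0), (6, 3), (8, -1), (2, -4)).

Compute the Jacobian determinant of (x, y) with respect to (u, v):

    ∂(x,y)/∂(u,v) = | 2  1 | = (2)(-2) - (1)(1) = -5.
                   | 1  -2 |

Its absolute value is |J| = 5 (the area scaling factor).

Substituting x = 2u + v, y = u - 2v into the integrand,

    30x y → 60u^2 - 90u v - 60v^2,

so the integral becomes

    ∬_R (60u^2 - 90u v - 60v^2) · |J| du dv = ∫_0^3 ∫_0^2 (300u^2 - 450u v - 300v^2) dv du.

Inner (v): 600u^2 - 900u - 800.
Outer (u): -1050.

Therefore ∬_D (30x y) dx dy = -1050.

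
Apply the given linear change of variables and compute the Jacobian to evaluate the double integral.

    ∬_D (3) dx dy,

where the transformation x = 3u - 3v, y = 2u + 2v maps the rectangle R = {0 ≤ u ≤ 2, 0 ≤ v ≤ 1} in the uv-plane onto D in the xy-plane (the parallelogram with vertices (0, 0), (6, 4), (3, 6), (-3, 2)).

Compute the Jacobian determinant of (x, y) with respect to (u, v):

    ∂(x,y)/∂(u,v) = | 3  -3 | = (3)(2) - (-3)(2) = 12.
                   | 2  2 |

Its absolute value is |J| = 12 (the area scaling factor).

Substituting x = 3u - 3v, y = 2u + 2v into the integrand,

    3 → 3,

so the integral becomes

    ∬_R (3) · |J| du dv = ∫_0^2 ∫_0^1 (36) dv du.

Inner (v): 36.
Outer (u): 72.

Therefore ∬_D (3) dx dy = 72.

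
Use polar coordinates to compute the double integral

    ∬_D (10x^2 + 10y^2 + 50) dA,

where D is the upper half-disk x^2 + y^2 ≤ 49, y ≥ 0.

The region D is 0 ≤ r ≤ 7, 0 ≤ θ ≤ π in polar coordinates, where x = r cos(θ), y = r sin(θ), and dA = r dr dθ.

Under the substitution, the integrand becomes 10r^2 + 50, so

    ∬_D (10x^2 + 10y^2 + 50) dA = ∫_{0}^{π} ∫_{0}^{7} (10r^2 + 50) · r dr dθ.

Inner integral (in r): ∫_{0}^{7} (10r^2 + 50) · r dr = 14455/2.

Outer integral (in θ): ∫_{0}^{π} (14455/2) dθ = 14455π/2.

Therefore ∬_D (10x^2 + 10y^2 + 50) dA = 14455π/2.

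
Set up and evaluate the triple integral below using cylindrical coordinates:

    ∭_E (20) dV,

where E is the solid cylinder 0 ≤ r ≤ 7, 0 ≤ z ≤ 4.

In cylindrical coordinates, x = r cos(θ), y = r sin(θ), z = z, and dV = r dr dθ dz.

The integrand becomes 20, so

    ∭_E (20) dV = ∫_{0}^{2π} ∫_{0}^{7} ∫_{0}^{4} (20) · r dz dr dθ.

Inner (z): 80r.
Middle (r from 0 to 7): 1960.
Outer (θ): 3920π.

Therefore the triple integral equals 3920π.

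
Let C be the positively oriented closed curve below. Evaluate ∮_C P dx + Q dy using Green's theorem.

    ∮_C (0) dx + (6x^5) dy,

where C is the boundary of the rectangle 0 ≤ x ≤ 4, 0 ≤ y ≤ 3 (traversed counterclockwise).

Green's theorem converts the closed line integral into a double integral over the enclosed region D:

    ∮_C P dx + Q dy = ∬_D (∂Q/∂x - ∂P/∂y) dA.

Here P = 0, Q = 6x^5, so

    ∂Q/∂x = 30x^4,    ∂P/∂y = 0,
    ∂Q/∂x - ∂P/∂y = 30x^4.

D is the region 0 ≤ x ≤ 4, 0 ≤ y ≤ 3. Evaluating the double integral:

    ∬_D (30x^4) dA = ∫_0^{4} ∫_0^{3} (30x^4) dy dx.

Inner (y from 0 to 3): 90x^4.
Outer (x from 0 to 4): 18432.

Therefore ∮_C P dx + Q dy = 18432.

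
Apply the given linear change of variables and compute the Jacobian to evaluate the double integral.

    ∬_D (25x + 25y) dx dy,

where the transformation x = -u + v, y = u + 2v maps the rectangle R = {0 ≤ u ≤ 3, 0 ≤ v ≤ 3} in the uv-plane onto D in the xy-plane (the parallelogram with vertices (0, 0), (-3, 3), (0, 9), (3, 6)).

Compute the Jacobian determinant of (x, y) with respect to (u, v):

    ∂(x,y)/∂(u,v) = | -1  1 | = (-1)(2) - (1)(1) = -3.
                   | 1  2 |

Its absolute value is |J| = 3 (the area scaling factor).

Substituting x = -u + v, y = u + 2v into the integrand,

    25x + 25y → 75v,

so the integral becomes

    ∬_R (75v) · |J| du dv = ∫_0^3 ∫_0^3 (225v) dv du.

Inner (v): 2025/2.
Outer (u): 6075/2.

Therefore ∬_D (25x + 25y) dx dy = 6075/2.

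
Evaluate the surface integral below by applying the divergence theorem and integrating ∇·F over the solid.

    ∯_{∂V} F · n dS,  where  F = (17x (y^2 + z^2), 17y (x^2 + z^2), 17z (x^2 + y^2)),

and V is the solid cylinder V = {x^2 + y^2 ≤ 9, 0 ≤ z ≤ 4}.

By the divergence theorem,

    ∯_{∂V} F · n dS = ∭_V (∇ · F) dV.

Compute the divergence:
    ∇ · F = ∂F_x/∂x + ∂F_y/∂y + ∂F_z/∂z = 17y^2 + 17z^2 + 17x^2 + 17z^2 + 17x^2 + 17y^2 = 34x^2 + 34y^2 + 34z^2.

In cylindrical coordinates, x = r cos(θ), y = r sin(θ), z = z, dV = r dr dθ dz, with 0 ≤ r ≤ 3, 0 ≤ θ ≤ 2π, 0 ≤ z ≤ 4.

The integrand, after substitution and multiplying by the volume element, becomes (34r^2 + 34z^2) · r, so

    ∭_V (∇·F) dV = ∫_0^{2π} ∫_0^{3} ∫_0^{4} (34r^2 + 34z^2) · r dz dr dθ.

Inner (z from 0 to 4): 136r (r^2 + 16/3).
Middle (r from 0 to 3): 6018.
Outer (θ from 0 to 2π): 12036π.

Therefore ∯_{∂V} F · n dS = 12036π.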